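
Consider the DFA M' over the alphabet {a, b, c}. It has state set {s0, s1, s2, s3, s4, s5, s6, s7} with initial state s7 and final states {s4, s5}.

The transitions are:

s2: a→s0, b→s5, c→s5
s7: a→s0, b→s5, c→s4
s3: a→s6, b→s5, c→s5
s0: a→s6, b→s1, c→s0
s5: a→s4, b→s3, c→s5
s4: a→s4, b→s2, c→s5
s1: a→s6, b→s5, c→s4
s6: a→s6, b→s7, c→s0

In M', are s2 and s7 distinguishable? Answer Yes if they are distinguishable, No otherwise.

No

Every state is reachable, so we keep all 8.
P0 = {s4,s5} | {s0,s1,s2,s3,s6,s7}.
Refine {s0,s1,s2,s3,s6,s7} on symbol b: members go to different blocks, giving {s1,s2,s3,s7} and {s0,s6}.
Stable partition: {s4,s5} | {s1,s2,s3,s7} | {s0,s6} — 3 equivalence classes.
s2 and s7 lie in the same block of the stable partition, so they are equivalent — no string distinguishes them.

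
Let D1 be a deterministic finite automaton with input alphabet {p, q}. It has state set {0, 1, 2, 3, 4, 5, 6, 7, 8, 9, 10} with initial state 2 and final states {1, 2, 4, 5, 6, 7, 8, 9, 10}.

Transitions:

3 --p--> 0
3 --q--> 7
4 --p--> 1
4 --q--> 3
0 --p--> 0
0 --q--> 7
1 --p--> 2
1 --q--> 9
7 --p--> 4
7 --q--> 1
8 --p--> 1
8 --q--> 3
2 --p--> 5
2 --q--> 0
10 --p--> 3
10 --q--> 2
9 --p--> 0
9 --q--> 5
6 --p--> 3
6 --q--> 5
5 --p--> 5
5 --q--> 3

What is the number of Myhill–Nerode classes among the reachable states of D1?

States {6,8,10} cannot be reached from the start state, so discard them.
P0 = {1,2,4,5,7,9} | {0,3}.
Refine {1,2,4,5,7,9} on symbol p: members go to different blocks, giving {1,2,4,5,7} and {9}.
On input q, block {1,2,4,5,7} splits into {2,4,5} and {1} and {7}.
Split {2,4,5} by δ(·,p) → {2,5} and {4}.
The partition is now stable with 6 blocks: {2,5} | {0,3} | {9} | {1} | {7} | {4}.

6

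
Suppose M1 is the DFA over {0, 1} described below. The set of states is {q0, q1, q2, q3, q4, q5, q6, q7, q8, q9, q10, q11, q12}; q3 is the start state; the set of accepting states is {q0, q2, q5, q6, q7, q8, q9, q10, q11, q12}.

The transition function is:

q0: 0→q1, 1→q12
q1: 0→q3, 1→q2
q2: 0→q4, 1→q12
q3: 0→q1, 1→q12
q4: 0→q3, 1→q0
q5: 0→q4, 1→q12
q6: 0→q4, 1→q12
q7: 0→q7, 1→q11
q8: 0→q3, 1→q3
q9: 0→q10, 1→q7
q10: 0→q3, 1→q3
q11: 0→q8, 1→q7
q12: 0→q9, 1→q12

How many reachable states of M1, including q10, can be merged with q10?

2

States {q5,q6} cannot be reached from the start state, so discard them.
P0 = {q0,q2,q7,q8,q9,q10,q11,q12} | {q1,q3,q4}.
On input 0, block {q0,q2,q7,q8,q9,q10,q11,q12} splits into {q0,q2,q8,q10} and {q7,q9,q11,q12}.
On input 1, block {q0,q2,q8,q10} splits into {q0,q2} and {q8,q10}.
On input 1, block {q1,q3,q4} splits into {q1,q4} and {q3}.
On input 0, block {q7,q9,q11,q12} splits into {q7,q12} and {q9,q11}.
Refine {q7,q12} on symbol 0: members go to different blocks, giving {q7} and {q12}.
No further refinement is possible. Final partition (7 blocks): {q0,q2} | {q1,q4} | {q7} | {q8,q10} | {q3} | {q9,q11} | {q12}.
The equivalence class containing q10 is {q8,q10}, of size 2.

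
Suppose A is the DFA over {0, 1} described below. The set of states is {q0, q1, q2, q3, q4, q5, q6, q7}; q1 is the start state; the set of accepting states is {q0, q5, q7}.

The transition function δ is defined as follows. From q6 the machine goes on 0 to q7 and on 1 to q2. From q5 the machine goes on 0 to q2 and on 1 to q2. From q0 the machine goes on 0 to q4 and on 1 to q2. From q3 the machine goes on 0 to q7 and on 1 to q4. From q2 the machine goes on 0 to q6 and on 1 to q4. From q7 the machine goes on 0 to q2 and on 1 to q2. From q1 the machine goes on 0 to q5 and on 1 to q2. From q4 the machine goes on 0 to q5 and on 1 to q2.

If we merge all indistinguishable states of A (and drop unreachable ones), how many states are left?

3

States {q0,q3} cannot be reached from the start state, so discard them.
P0 = {q5,q7} | {q1,q2,q4,q6}.
Split {q1,q2,q4,q6} by δ(·,0) → {q1,q4,q6} and {q2}.
No further refinement is possible. Final partition (3 blocks): {q5,q7} | {q1,q4,q6} | {q2}.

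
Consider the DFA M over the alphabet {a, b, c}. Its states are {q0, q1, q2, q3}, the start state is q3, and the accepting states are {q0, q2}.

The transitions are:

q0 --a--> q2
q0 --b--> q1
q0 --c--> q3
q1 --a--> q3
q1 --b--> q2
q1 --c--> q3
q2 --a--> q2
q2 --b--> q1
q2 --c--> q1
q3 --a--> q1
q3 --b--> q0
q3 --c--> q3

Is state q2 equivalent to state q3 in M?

All states are reachable from the start state.
Start with accepting vs non-accepting: {q0,q2} | {q1,q3}.
Stable partition: {q0,q2} | {q1,q3} — 2 equivalence classes.
q2 and q3 end up in different blocks, so they are distinguishable. For instance, the string 'ε' is accepted from only q2.

No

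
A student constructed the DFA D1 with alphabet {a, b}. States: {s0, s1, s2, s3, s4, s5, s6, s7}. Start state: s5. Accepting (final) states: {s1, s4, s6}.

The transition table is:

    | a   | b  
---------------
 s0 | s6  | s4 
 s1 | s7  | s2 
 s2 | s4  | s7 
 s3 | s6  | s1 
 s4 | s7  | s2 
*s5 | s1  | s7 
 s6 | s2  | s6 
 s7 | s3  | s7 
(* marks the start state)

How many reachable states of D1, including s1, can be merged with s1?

First remove the unreachable states {s0}; 7 states remain.
P0 = {s1,s4,s6} | {s2,s3,s5,s7}.
Split {s1,s4,s6} by δ(·,b) → {s1,s4} and {s6}.
Refine {s2,s3,s5,s7} on symbol a: members go to different blocks, giving {s2,s5} and {s3} and {s7}.
Stable partition: {s1,s4} | {s2,s5} | {s6} | {s3} | {s7} — 5 equivalence classes.
The equivalence class containing s1 is {s1,s4}, of size 2.

2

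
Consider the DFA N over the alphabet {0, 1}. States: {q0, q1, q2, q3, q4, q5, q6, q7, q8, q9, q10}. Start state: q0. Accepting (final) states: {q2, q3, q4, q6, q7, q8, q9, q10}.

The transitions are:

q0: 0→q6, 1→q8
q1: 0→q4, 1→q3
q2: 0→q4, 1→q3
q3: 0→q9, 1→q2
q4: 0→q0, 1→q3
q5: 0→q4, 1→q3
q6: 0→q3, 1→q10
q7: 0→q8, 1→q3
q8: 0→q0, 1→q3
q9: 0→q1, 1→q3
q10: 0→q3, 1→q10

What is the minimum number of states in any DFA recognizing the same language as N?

States {q5,q7} cannot be reached from the start state, so discard them.
Start with accepting vs non-accepting: {q2,q3,q4,q6,q8,q9,q10} | {q0,q1}.
Refine {q2,q3,q4,q6,q8,q9,q10} on symbol 0: members go to different blocks, giving {q2,q3,q6,q10} and {q4,q8,q9}.
Refine {q2,q3,q6,q10} on symbol 0: members go to different blocks, giving {q2,q3} and {q6,q10}.
Refine {q0,q1} on symbol 0: members go to different blocks, giving {q0} and {q1}.
Refine {q4,q8,q9} on symbol 0: members go to different blocks, giving {q4,q8} and {q9}.
On input 0, block {q2,q3} splits into {q2} and {q3}.
The partition is now stable with 7 blocks: {q2} | {q0} | {q4,q8} | {q6,q10} | {q1} | {q9} | {q3}.

7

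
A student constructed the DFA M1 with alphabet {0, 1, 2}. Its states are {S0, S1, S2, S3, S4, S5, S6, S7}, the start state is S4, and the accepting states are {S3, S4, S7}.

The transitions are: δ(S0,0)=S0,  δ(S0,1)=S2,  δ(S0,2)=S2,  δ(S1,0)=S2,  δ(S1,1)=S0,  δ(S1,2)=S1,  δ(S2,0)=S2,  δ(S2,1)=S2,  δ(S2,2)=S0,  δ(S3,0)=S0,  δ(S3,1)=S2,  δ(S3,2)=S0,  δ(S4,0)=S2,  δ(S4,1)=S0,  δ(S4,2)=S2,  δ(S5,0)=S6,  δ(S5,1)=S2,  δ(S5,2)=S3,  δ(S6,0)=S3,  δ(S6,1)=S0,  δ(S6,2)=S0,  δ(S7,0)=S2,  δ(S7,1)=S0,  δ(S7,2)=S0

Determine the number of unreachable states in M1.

5

No path from S4 leads to S1, S3, S5, S6, S7; the other 3 states are all reachable.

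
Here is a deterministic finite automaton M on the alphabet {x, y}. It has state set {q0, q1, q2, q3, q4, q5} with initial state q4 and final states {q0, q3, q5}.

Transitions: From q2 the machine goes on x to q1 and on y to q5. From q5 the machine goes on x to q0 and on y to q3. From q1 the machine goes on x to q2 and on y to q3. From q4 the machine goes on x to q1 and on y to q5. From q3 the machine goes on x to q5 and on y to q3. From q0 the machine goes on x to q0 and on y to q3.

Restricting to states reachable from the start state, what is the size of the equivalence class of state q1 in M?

All states are reachable from the start state.
Start with accepting vs non-accepting: {q0,q3,q5} | {q1,q2,q4}.
Stable partition: {q0,q3,q5} | {q1,q2,q4} — 2 equivalence classes.
State q1 belongs to the block {q1,q2,q4}, which has 3 states.

3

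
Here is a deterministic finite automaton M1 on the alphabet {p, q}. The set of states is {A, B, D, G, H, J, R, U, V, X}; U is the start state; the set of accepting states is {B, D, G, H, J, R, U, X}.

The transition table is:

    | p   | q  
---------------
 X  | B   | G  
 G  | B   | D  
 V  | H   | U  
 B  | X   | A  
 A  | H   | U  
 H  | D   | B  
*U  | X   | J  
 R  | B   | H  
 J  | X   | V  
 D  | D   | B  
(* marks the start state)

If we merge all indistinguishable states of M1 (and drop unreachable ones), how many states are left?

6

First remove the unreachable states {R}; 9 states remain.
P0 = {B,D,G,H,J,U,X} | {A,V}.
On input q, block {B,D,G,H,J,U,X} splits into {D,G,H,U,X} and {B,J}.
Split {D,G,H,U,X} by δ(·,p) → {D,H,U} and {G,X}.
Refine {D,H,U} on symbol p: members go to different blocks, giving {D,H} and {U}.
Refine {G,X} on symbol q: members go to different blocks, giving {G} and {X}.
Stable partition: {D,H} | {A,V} | {B,J} | {G} | {U} | {X} — 6 equivalence classes.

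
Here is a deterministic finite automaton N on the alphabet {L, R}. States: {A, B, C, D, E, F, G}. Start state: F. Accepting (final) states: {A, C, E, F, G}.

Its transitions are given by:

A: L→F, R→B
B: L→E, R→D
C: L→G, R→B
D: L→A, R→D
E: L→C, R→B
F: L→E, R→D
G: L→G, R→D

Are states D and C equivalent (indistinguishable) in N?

No

P0 = {A,C,E,F,G} | {B,D}.
Stable partition: {A,C,E,F,G} | {B,D} — 2 equivalence classes.
D and C end up in different blocks, so they are distinguishable. For instance, the string 'ε' is accepted from only C.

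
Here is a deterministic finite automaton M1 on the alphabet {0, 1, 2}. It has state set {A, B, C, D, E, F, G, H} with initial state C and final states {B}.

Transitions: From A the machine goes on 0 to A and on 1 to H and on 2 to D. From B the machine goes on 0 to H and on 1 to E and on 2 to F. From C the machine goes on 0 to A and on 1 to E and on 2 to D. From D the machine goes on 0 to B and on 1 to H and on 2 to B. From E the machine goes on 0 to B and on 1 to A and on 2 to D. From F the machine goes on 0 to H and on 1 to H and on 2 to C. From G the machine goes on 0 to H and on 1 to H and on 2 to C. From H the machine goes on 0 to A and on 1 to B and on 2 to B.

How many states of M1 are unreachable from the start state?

No path from C leads to G; the other 7 states are all reachable.

1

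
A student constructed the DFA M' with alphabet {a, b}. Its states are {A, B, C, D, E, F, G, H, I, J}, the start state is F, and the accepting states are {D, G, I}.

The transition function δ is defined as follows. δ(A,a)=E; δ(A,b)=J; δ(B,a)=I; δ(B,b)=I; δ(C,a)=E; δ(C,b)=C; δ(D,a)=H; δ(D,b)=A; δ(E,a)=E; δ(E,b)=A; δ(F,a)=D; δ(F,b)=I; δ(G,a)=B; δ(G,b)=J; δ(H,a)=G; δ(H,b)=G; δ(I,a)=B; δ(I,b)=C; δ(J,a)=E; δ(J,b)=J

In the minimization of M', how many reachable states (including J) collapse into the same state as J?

Start with accepting vs non-accepting: {D,G,I} | {A,B,C,E,F,H,J}.
Split {A,B,C,E,F,H,J} by δ(·,a) → {A,C,E,J} and {B,F,H}.
The partition is now stable with 3 blocks: {D,G,I} | {A,C,E,J} | {B,F,H}.
State J belongs to the block {A,C,E,J}, which has 4 states.

4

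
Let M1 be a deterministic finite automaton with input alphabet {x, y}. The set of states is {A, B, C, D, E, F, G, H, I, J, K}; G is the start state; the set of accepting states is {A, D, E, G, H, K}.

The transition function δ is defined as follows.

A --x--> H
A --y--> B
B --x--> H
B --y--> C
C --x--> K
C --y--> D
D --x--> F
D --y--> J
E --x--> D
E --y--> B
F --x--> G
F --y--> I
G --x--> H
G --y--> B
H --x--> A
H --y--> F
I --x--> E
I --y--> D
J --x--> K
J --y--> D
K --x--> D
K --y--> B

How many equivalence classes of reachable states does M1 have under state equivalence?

All states are reachable from the start state.
P0 = {A,D,E,G,H,K} | {B,C,F,I,J}.
On input x, block {A,D,E,G,H,K} splits into {A,E,G,H,K} and {D}.
On input x, block {A,E,G,H,K} splits into {A,G,H} and {E,K}.
On input x, block {B,C,F,I,J} splits into {C,I,J} and {B,F}.
No further refinement is possible. Final partition (5 blocks): {A,G,H} | {C,I,J} | {D} | {E,K} | {B,F}.

5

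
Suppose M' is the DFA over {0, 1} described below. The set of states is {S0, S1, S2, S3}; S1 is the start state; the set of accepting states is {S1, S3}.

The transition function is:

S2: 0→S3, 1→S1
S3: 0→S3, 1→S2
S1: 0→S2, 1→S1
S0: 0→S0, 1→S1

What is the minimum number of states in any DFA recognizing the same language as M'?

3

States {S0} cannot be reached from the start state, so discard them.
Initial partition by acceptance: {S1,S3} | {S2}.
On input 0, block {S1,S3} splits into {S1} and {S3}.
The partition is now stable with 3 blocks: {S1} | {S2} | {S3}.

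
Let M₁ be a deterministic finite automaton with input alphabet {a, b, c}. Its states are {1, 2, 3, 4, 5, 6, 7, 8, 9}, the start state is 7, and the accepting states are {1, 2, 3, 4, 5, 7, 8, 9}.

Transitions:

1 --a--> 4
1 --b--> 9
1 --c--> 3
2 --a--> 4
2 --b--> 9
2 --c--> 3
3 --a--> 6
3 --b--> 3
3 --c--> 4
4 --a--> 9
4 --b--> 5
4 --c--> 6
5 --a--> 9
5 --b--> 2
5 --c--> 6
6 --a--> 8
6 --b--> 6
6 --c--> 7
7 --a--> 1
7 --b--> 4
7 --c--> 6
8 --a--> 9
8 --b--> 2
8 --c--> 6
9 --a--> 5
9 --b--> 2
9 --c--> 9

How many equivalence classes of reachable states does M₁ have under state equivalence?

Initial partition by acceptance: {1,2,3,4,5,7,8,9} | {6}.
Split {1,2,3,4,5,7,8,9} by δ(·,a) → {1,2,4,5,7,8,9} and {3}.
Refine {1,2,4,5,7,8,9} on symbol c: members go to different blocks, giving {4,5,7,8} and {1,2} and {9}.
Split {4,5,7,8} by δ(·,a) → {4,5,8} and {7}.
On input b, block {4,5,8} splits into {5,8} and {4}.
No further refinement is possible. Final partition (7 blocks): {5,8} | {6} | {3} | {1,2} | {9} | {7} | {4}.

7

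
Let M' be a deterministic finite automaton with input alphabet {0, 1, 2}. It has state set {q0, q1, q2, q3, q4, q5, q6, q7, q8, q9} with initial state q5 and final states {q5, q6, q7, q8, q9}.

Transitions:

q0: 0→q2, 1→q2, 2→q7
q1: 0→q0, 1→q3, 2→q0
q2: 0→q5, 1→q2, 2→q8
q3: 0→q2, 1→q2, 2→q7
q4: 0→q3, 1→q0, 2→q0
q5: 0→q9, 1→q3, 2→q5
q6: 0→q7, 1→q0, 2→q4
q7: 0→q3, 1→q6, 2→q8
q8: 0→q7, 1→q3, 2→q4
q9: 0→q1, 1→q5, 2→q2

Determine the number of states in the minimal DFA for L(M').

7

Start with accepting vs non-accepting: {q5,q6,q7,q8,q9} | {q0,q1,q2,q3,q4}.
On input 0, block {q5,q6,q7,q8,q9} splits into {q5,q6,q8} and {q7,q9}.
Refine {q5,q6,q8} on symbol 2: members go to different blocks, giving {q6,q8} and {q5}.
Split {q0,q1,q2,q3,q4} by δ(·,0) → {q0,q1,q3,q4} and {q2}.
Refine {q0,q1,q3,q4} on symbol 0: members go to different blocks, giving {q0,q3} and {q1,q4}.
On input 0, block {q7,q9} splits into {q7} and {q9}.
No further refinement is possible. Final partition (7 blocks): {q6,q8} | {q0,q3} | {q7} | {q5} | {q2} | {q1,q4} | {q9}.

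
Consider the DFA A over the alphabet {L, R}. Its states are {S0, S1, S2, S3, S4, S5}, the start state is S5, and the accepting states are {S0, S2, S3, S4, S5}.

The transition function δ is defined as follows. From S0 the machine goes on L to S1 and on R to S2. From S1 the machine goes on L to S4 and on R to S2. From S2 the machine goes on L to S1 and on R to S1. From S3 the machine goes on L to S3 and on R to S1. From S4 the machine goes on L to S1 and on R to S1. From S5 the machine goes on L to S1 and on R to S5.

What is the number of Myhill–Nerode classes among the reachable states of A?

3

States {S0,S3} cannot be reached from the start state, so discard them.
P0 = {S2,S4,S5} | {S1}.
Split {S2,S4,S5} by δ(·,R) → {S2,S4} and {S5}.
The partition is now stable with 3 blocks: {S2,S4} | {S1} | {S5}.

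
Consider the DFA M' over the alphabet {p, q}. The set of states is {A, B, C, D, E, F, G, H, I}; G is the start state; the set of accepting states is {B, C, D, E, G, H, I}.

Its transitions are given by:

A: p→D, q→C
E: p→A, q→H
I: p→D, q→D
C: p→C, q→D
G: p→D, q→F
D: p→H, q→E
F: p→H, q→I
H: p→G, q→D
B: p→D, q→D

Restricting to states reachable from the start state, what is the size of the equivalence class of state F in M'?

1

Reachable states from the start: {A,C,D,E,F,G,H,I}. Unreachable: {B} — drop them.
Initial partition by acceptance: {C,D,E,G,H,I} | {A,F}.
Refine {C,D,E,G,H,I} on symbol p: members go to different blocks, giving {C,D,G,H,I} and {E}.
On input q, block {C,D,G,H,I} splits into {C,H,I} and {D} and {G}.
On input p, block {C,H,I} splits into {C} and {H} and {I}.
Refine {A,F} on symbol p: members go to different blocks, giving {A} and {F}.
Stable partition: {C} | {A} | {E} | {D} | {G} | {H} | {I} | {F} — 8 equivalence classes.
The equivalence class containing F is {F}, of size 1.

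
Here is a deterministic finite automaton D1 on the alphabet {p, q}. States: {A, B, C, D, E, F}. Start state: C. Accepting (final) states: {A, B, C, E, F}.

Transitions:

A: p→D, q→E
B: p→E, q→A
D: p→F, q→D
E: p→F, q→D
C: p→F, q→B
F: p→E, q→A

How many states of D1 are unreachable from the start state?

0

Every one of the 6 states is reachable from C.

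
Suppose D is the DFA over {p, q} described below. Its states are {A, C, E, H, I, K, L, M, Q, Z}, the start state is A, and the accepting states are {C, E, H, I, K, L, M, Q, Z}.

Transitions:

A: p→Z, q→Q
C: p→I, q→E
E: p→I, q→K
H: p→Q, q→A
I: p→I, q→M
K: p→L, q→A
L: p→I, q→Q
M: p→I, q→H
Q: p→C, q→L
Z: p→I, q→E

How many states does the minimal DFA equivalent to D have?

5

P0 = {C,E,H,I,K,L,M,Q,Z} | {A}.
Split {C,E,H,I,K,L,M,Q,Z} by δ(·,q) → {C,E,I,L,M,Q,Z} and {H,K}.
Split {C,E,I,L,M,Q,Z} by δ(·,q) → {C,I,L,Q,Z} and {E,M}.
On input q, block {C,I,L,Q,Z} splits into {C,I,Z} and {L,Q}.
The partition is now stable with 5 blocks: {C,I,Z} | {A} | {H,K} | {E,M} | {L,Q}.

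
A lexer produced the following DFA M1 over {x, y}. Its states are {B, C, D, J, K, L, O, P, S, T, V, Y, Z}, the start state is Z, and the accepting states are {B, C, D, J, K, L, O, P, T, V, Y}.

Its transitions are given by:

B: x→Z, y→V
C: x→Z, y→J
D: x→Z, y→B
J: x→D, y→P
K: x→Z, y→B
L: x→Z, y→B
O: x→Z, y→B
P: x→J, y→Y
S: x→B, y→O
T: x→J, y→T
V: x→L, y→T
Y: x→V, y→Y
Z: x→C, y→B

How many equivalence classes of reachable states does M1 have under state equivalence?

Reachable states from the start: {B,C,D,J,L,P,T,V,Y,Z}. Unreachable: {K,O,S} — drop them.
P0 = {B,C,D,J,L,P,T,V,Y} | {Z}.
Split {B,C,D,J,L,P,T,V,Y} by δ(·,x) → {J,P,T,V,Y} and {B,C,D,L}.
Refine {J,P,T,V,Y} on symbol x: members go to different blocks, giving {P,T,Y} and {J,V}.
Split {B,C,D,L} by δ(·,y) → {B,C} and {D,L}.
No further refinement is possible. Final partition (5 blocks): {P,T,Y} | {Z} | {B,C} | {J,V} | {D,L}.

5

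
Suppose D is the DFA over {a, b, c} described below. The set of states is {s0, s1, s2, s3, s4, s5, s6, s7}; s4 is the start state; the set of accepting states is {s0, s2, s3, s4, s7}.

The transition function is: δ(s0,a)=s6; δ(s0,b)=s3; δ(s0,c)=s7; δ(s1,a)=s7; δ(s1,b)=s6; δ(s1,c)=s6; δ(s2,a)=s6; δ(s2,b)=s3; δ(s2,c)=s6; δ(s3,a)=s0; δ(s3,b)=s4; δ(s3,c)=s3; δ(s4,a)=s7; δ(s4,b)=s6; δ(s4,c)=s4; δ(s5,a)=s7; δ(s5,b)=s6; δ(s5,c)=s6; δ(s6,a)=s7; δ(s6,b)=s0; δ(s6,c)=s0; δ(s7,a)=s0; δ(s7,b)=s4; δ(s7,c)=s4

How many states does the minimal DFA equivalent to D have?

5

First remove the unreachable states {s1,s2,s5}; 5 states remain.
Start with accepting vs non-accepting: {s0,s3,s4,s7} | {s6}.
Refine {s0,s3,s4,s7} on symbol a: members go to different blocks, giving {s3,s4,s7} and {s0}.
Split {s3,s4,s7} by δ(·,a) → {s3,s7} and {s4}.
Refine {s3,s7} on symbol c: members go to different blocks, giving {s3} and {s7}.
No further refinement is possible. Final partition (5 blocks): {s3} | {s6} | {s0} | {s4} | {s7}.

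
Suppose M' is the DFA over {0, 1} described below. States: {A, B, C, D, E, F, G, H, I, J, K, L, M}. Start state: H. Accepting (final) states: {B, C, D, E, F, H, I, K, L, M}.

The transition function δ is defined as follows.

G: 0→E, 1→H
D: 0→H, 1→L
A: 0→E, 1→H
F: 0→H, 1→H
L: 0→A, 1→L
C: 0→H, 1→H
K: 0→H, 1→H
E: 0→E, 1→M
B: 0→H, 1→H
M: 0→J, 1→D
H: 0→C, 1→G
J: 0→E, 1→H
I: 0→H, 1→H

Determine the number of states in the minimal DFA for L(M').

7

States {B,F,I,K} cannot be reached from the start state, so discard them.
Start with accepting vs non-accepting: {C,D,E,H,L,M} | {A,G,J}.
On input 0, block {C,D,E,H,L,M} splits into {C,D,E,H} and {L,M}.
Split {C,D,E,H} by δ(·,1) → {D,E} and {C} and {H}.
On input 0, block {D,E} splits into {D} and {E}.
Split {L,M} by δ(·,1) → {L} and {M}.
The partition is now stable with 7 blocks: {D} | {A,G,J} | {L} | {C} | {H} | {E} | {M}.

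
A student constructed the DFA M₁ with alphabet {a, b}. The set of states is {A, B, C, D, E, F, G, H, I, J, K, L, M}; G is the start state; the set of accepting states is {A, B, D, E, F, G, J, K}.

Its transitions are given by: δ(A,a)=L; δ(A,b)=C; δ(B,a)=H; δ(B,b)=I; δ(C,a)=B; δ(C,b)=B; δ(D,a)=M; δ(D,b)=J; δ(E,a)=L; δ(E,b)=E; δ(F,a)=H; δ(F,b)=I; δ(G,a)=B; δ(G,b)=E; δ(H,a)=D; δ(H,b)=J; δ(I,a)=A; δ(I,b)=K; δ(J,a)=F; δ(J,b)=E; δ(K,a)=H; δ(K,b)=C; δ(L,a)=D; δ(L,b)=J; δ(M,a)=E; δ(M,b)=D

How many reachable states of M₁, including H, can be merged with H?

Start with accepting vs non-accepting: {A,B,D,E,F,G,J,K} | {C,H,I,L,M}.
Refine {A,B,D,E,F,G,J,K} on symbol a: members go to different blocks, giving {A,B,D,E,F,K} and {G,J}.
Refine {A,B,D,E,F,K} on symbol b: members go to different blocks, giving {A,B,F,K} and {D} and {E}.
Refine {C,H,I,L,M} on symbol a: members go to different blocks, giving {C,I} and {H,L} and {M}.
No further refinement is possible. Final partition (7 blocks): {A,B,F,K} | {C,I} | {G,J} | {D} | {E} | {H,L} | {M}.
State H belongs to the block {H,L}, which has 2 states.

2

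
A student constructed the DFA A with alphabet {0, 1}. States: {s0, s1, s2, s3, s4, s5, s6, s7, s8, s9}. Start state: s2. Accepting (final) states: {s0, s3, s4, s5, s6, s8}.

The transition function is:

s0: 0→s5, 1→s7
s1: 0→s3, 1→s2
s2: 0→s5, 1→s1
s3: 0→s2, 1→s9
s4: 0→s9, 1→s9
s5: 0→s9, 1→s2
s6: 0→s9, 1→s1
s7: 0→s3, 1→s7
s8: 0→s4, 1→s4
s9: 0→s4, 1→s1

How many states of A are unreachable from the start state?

Starting at s2 and following transitions, the reachable set is {s1, s2, s3, s4, s5, s9}. That leaves s0, s6, s7, s8 unreachable — 4 in total.

4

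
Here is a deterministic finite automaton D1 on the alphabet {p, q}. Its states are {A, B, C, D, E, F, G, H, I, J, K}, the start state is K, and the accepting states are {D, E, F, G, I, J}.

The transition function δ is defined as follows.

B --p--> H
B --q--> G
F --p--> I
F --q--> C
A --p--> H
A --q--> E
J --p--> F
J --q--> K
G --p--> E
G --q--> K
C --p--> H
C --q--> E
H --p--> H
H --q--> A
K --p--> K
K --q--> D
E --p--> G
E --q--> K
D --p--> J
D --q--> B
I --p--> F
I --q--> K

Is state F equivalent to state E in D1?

No

All states are reachable from the start state.
Initial partition by acceptance: {D,E,F,G,I,J} | {A,B,C,H,K}.
Split {A,B,C,H,K} by δ(·,q) → {A,B,C,K} and {H}.
Refine {A,B,C,K} on symbol p: members go to different blocks, giving {A,B,C} and {K}.
On input q, block {D,E,F,G,I,J} splits into {E,G,I,J} and {D,F}.
Refine {E,G,I,J} on symbol p: members go to different blocks, giving {E,G} and {I,J}.
Stable partition: {E,G} | {A,B,C} | {H} | {K} | {D,F} | {I,J} — 6 equivalence classes.
F and E end up in different blocks, so they are distinguishable. For instance, the string 'qpq' is accepted from only E.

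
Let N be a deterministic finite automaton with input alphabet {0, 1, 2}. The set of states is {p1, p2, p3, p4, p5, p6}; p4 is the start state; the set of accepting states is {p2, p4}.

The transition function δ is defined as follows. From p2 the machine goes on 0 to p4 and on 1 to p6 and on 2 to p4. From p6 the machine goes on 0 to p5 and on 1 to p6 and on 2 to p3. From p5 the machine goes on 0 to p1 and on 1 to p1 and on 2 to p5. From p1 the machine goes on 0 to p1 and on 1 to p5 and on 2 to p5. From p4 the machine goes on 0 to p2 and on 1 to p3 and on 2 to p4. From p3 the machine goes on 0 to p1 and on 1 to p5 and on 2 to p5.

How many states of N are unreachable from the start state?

0

Every one of the 6 states is reachable from p4.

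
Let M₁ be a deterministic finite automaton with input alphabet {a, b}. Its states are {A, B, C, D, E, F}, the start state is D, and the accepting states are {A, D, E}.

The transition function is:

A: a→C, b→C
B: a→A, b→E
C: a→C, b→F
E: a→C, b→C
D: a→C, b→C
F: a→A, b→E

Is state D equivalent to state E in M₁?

Reachable states from the start: {A,C,D,E,F}. Unreachable: {B} — drop them.
Start with accepting vs non-accepting: {A,D,E} | {C,F}.
On input a, block {C,F} splits into {C} and {F}.
Stable partition: {A,D,E} | {C} | {F} — 3 equivalence classes.
D and E lie in the same block of the stable partition, so they are equivalent — no string distinguishes them.

Yes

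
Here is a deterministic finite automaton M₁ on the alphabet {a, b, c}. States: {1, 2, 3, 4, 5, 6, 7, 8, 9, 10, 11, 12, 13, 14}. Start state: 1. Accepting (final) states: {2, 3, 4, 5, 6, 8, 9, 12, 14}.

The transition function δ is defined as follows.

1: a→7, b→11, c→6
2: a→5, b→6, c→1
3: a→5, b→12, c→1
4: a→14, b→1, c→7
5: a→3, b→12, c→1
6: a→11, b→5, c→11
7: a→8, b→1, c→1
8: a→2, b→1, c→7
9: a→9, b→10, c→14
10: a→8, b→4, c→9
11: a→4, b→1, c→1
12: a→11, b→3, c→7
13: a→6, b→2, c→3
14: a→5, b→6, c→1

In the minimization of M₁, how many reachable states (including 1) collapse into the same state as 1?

1

First remove the unreachable states {9,10,13}; 11 states remain.
Initial partition by acceptance: {2,3,4,5,6,8,12,14} | {1,7,11}.
On input a, block {2,3,4,5,6,8,12,14} splits into {2,3,4,5,8,14} and {6,12}.
On input b, block {2,3,4,5,8,14} splits into {2,3,5,14} and {4,8}.
Split {1,7,11} by δ(·,a) → {7,11} and {1}.
The partition is now stable with 5 blocks: {2,3,5,14} | {7,11} | {6,12} | {4,8} | {1}.
The equivalence class containing 1 is {1}, of size 1.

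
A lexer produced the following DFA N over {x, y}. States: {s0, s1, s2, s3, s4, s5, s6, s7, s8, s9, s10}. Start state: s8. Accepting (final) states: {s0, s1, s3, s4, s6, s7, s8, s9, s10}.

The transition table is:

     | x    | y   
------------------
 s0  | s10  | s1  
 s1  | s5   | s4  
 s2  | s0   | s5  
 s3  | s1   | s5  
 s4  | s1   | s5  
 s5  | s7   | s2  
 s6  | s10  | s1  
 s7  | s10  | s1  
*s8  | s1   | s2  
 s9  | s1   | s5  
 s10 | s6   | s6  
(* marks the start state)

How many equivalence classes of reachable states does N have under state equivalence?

5

First remove the unreachable states {s3,s9}; 9 states remain.
P0 = {s0,s1,s4,s6,s7,s8,s10} | {s2,s5}.
Refine {s0,s1,s4,s6,s7,s8,s10} on symbol x: members go to different blocks, giving {s0,s4,s6,s7,s8,s10} and {s1}.
On input x, block {s0,s4,s6,s7,s8,s10} splits into {s0,s6,s7,s10} and {s4,s8}.
On input y, block {s0,s6,s7,s10} splits into {s0,s6,s7} and {s10}.
Stable partition: {s0,s6,s7} | {s2,s5} | {s1} | {s4,s8} | {s10} — 5 equivalence classes.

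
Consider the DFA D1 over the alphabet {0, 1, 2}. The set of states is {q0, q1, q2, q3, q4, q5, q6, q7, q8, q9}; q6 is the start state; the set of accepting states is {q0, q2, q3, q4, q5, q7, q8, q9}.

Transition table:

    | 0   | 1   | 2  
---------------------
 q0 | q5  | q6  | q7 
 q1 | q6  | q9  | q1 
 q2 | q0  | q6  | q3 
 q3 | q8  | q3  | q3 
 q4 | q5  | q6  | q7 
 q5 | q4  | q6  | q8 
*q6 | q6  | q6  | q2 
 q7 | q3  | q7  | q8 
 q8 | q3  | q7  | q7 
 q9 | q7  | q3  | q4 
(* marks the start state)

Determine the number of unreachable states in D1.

Starting at q6 and following transitions, the reachable set is {q0, q2, q3, q4, q5, q6, q7, q8}. That leaves q1, q9 unreachable — 2 in total.

2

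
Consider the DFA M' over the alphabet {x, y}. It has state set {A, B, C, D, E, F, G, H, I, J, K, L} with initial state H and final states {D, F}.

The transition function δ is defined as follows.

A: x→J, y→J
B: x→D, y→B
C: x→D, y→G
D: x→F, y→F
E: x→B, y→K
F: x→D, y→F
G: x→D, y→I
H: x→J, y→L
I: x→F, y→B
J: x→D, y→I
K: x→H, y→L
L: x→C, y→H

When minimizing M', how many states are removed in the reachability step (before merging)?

3

Starting at H and following transitions, the reachable set is {B, C, D, F, G, H, I, J, L}. That leaves A, E, K unreachable — 3 in total.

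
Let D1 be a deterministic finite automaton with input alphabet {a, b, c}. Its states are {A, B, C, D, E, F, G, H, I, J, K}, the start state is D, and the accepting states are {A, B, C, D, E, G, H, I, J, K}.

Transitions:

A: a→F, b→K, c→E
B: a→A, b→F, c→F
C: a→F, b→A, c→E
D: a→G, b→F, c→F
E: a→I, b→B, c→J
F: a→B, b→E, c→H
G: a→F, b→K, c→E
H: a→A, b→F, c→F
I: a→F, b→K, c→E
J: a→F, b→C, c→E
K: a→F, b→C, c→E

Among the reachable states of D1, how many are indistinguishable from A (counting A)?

6

Every state is reachable, so we keep all 11.
Initial partition by acceptance: {A,B,C,D,E,G,H,I,J,K} | {F}.
On input a, block {A,B,C,D,E,G,H,I,J,K} splits into {A,C,G,I,J,K} and {B,D,E,H}.
Refine {B,D,E,H} on symbol b: members go to different blocks, giving {B,D,H} and {E}.
The partition is now stable with 4 blocks: {A,C,G,I,J,K} | {F} | {B,D,H} | {E}.
The equivalence class containing A is {A,C,G,I,J,K}, of size 6.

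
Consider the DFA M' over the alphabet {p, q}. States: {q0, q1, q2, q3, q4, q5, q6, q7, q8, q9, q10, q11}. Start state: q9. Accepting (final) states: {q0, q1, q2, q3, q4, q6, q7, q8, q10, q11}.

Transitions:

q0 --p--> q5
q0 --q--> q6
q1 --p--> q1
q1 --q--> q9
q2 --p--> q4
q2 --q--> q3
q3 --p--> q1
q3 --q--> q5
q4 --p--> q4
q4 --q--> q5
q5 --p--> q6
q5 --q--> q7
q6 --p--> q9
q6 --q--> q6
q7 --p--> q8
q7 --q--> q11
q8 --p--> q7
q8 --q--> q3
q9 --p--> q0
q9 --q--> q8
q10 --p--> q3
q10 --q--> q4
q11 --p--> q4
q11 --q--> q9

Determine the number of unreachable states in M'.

BFS from q9 reaches {q0, q1, q3, q4, q5, q6, q7, q8, q9, q11}; the 2 state(s) q2, q10 are never visited.

2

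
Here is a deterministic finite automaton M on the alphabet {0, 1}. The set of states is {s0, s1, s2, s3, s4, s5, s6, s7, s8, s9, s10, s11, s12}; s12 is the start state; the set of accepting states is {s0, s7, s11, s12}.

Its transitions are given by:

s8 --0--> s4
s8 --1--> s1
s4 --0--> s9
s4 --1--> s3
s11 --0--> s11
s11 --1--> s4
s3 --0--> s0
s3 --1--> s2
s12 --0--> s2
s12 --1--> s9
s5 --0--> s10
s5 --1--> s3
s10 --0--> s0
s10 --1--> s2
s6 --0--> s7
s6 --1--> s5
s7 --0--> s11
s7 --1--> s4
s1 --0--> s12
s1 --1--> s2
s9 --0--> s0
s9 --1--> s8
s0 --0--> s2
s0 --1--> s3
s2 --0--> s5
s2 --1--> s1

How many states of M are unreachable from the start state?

3

No path from s12 leads to s6, s7, s11; the other 10 states are all reachable.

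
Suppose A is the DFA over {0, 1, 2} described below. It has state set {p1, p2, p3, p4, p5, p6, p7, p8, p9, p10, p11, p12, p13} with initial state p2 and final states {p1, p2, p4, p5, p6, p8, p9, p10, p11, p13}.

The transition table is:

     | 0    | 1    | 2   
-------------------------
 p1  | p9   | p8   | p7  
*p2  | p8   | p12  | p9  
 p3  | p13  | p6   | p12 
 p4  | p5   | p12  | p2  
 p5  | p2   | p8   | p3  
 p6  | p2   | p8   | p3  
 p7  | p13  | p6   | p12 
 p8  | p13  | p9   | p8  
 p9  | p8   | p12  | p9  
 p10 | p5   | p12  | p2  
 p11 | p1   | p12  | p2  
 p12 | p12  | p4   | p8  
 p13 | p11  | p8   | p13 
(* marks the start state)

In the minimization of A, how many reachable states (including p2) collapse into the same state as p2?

Reachable states from the start: {p1,p2,p3,p4,p5,p6,p7,p8,p9,p11,p12,p13}. Unreachable: {p10} — drop them.
Start with accepting vs non-accepting: {p1,p2,p4,p5,p6,p8,p9,p11,p13} | {p3,p7,p12}.
Refine {p1,p2,p4,p5,p6,p8,p9,p11,p13} on symbol 1: members go to different blocks, giving {p1,p5,p6,p8,p13} and {p2,p4,p9,p11}.
Refine {p1,p5,p6,p8,p13} on symbol 0: members go to different blocks, giving {p1,p5,p6,p13} and {p8}.
Split {p1,p5,p6,p13} by δ(·,2) → {p1,p5,p6} and {p13}.
On input 0, block {p3,p7,p12} splits into {p3,p7} and {p12}.
Refine {p2,p4,p9,p11} on symbol 0: members go to different blocks, giving {p2,p9} and {p4,p11}.
Stable partition: {p1,p5,p6} | {p3,p7} | {p2,p9} | {p8} | {p13} | {p12} | {p4,p11} — 7 equivalence classes.
The equivalence class containing p2 is {p2,p9}, of size 2.

2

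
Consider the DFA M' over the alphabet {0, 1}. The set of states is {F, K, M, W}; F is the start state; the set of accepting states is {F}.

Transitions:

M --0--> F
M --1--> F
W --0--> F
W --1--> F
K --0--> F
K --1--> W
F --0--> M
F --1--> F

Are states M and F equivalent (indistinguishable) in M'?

First remove the unreachable states {K,W}; 2 states remain.
Start with accepting vs non-accepting: {F} | {M}.
No further refinement is possible. Final partition (2 blocks): {F} | {M}.
M and F end up in different blocks, so they are distinguishable. For instance, the string 'ε' is accepted from only F.

No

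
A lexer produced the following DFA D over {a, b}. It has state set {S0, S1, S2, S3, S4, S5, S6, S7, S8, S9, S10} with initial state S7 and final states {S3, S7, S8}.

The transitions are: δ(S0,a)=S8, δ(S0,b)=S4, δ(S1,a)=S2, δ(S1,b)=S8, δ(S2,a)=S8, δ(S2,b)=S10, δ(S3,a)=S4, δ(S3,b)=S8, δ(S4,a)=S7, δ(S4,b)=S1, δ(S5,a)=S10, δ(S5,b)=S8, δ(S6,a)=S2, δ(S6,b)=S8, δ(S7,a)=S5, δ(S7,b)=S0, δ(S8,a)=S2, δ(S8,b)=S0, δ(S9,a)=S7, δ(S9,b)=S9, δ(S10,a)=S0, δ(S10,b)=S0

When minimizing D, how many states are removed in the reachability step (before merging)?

Starting at S7 and following transitions, the reachable set is {S0, S1, S2, S4, S5, S7, S8, S10}. That leaves S3, S6, S9 unreachable — 3 in total.

3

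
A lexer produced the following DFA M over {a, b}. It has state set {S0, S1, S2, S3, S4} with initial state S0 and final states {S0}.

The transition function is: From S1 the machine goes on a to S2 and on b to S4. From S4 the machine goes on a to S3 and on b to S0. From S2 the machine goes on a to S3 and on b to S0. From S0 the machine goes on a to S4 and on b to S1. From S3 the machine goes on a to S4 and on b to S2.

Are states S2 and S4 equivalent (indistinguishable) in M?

P0 = {S0} | {S1,S2,S3,S4}.
On input b, block {S1,S2,S3,S4} splits into {S1,S3} and {S2,S4}.
No further refinement is possible. Final partition (3 blocks): {S0} | {S1,S3} | {S2,S4}.
S2 and S4 lie in the same block of the stable partition, so they are equivalent — no string distinguishes them.

Yes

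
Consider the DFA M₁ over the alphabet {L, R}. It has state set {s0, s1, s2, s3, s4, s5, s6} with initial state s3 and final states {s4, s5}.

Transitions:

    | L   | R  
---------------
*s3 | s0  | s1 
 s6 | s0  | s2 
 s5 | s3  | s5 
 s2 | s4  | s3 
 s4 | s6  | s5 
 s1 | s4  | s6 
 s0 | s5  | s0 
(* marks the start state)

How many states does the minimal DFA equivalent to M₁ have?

4

Every state is reachable, so we keep all 7.
Initial partition by acceptance: {s4,s5} | {s0,s1,s2,s3,s6}.
Split {s0,s1,s2,s3,s6} by δ(·,L) → {s0,s1,s2} and {s3,s6}.
On input R, block {s0,s1,s2} splits into {s1,s2} and {s0}.
The partition is now stable with 4 blocks: {s4,s5} | {s1,s2} | {s3,s6} | {s0}.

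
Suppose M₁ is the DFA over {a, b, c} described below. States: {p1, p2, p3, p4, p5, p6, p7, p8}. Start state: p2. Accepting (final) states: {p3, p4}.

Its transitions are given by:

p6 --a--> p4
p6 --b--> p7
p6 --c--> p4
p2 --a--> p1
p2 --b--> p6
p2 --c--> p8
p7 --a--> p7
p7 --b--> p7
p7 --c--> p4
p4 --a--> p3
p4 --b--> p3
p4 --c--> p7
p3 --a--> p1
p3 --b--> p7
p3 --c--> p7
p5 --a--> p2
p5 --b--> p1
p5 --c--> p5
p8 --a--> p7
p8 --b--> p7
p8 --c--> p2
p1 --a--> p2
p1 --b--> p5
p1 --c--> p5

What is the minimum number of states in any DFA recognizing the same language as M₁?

P0 = {p3,p4} | {p1,p2,p5,p6,p7,p8}.
On input a, block {p3,p4} splits into {p3} and {p4}.
Split {p1,p2,p5,p6,p7,p8} by δ(·,a) → {p1,p2,p5,p7,p8} and {p6}.
Split {p1,p2,p5,p7,p8} by δ(·,b) → {p1,p5,p7,p8} and {p2}.
Refine {p1,p5,p7,p8} on symbol a: members go to different blocks, giving {p1,p5} and {p7,p8}.
Split {p7,p8} by δ(·,c) → {p7} and {p8}.
No further refinement is possible. Final partition (7 blocks): {p3} | {p1,p5} | {p4} | {p6} | {p2} | {p7} | {p8}.

7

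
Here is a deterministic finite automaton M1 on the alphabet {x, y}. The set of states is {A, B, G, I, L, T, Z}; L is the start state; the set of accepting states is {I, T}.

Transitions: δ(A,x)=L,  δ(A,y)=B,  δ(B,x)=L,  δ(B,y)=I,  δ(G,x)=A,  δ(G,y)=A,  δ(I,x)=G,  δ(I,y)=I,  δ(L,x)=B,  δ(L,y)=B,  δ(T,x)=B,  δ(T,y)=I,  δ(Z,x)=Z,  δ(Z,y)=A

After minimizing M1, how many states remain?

5

First remove the unreachable states {T,Z}; 5 states remain.
Start with accepting vs non-accepting: {I} | {A,B,G,L}.
On input y, block {A,B,G,L} splits into {A,G,L} and {B}.
Split {A,G,L} by δ(·,x) → {A,G} and {L}.
On input x, block {A,G} splits into {A} and {G}.
No further refinement is possible. Final partition (5 blocks): {I} | {A} | {B} | {L} | {G}.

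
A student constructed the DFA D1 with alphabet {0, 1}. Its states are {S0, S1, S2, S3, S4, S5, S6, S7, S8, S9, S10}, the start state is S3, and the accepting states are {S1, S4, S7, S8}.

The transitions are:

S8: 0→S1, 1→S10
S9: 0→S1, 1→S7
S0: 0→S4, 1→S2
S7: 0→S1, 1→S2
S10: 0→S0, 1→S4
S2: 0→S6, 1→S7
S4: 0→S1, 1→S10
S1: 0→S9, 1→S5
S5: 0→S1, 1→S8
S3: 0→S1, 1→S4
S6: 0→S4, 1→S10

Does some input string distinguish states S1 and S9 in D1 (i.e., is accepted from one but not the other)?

Yes

Every state is reachable, so we keep all 11.
Initial partition by acceptance: {S1,S4,S7,S8} | {S0,S2,S3,S5,S6,S9,S10}.
Refine {S1,S4,S7,S8} on symbol 0: members go to different blocks, giving {S4,S7,S8} and {S1}.
Split {S0,S2,S3,S5,S6,S9,S10} by δ(·,0) → {S3,S5,S9} and {S0,S6} and {S2,S10}.
The partition is now stable with 5 blocks: {S4,S7,S8} | {S3,S5,S9} | {S1} | {S0,S6} | {S2,S10}.
S1 and S9 end up in different blocks, so they are distinguishable. For instance, the string 'ε' is accepted from only S1.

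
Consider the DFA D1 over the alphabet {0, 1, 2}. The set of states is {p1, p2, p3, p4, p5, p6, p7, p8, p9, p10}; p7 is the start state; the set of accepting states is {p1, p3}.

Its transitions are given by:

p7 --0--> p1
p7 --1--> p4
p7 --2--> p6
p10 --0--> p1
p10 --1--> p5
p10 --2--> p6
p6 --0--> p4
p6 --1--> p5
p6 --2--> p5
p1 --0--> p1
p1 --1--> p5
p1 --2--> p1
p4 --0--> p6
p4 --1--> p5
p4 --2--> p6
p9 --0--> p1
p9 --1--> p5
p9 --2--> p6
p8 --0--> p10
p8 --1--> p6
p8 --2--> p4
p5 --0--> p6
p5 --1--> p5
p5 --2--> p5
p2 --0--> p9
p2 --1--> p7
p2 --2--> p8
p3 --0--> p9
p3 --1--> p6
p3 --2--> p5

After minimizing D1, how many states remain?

3

Reachable states from the start: {p1,p4,p5,p6,p7}. Unreachable: {p2,p3,p8,p9,p10} — drop them.
Initial partition by acceptance: {p1} | {p4,p5,p6,p7}.
On input 0, block {p4,p5,p6,p7} splits into {p4,p5,p6} and {p7}.
No further refinement is possible. Final partition (3 blocks): {p1} | {p4,p5,p6} | {p7}.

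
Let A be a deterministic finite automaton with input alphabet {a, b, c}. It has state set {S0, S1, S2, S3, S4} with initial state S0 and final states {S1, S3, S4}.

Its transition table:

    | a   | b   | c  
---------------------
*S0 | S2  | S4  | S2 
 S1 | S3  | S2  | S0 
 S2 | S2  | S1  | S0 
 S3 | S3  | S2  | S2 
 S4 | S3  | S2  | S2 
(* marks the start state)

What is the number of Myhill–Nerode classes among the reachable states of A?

All states are reachable from the start state.
Initial partition by acceptance: {S1,S3,S4} | {S0,S2}.
No further refinement is possible. Final partition (2 blocks): {S1,S3,S4} | {S0,S2}.

2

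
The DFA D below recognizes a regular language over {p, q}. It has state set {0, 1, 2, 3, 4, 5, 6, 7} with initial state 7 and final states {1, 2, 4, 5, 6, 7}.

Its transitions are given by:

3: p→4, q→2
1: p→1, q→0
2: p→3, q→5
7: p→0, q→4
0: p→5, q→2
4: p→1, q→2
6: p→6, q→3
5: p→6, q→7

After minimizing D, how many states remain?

P0 = {1,2,4,5,6,7} | {0,3}.
Split {1,2,4,5,6,7} by δ(·,p) → {1,4,5,6} and {2,7}.
On input q, block {1,4,5,6} splits into {1,6} and {4,5}.
No further refinement is possible. Final partition (4 blocks): {1,6} | {0,3} | {2,7} | {4,5}.

4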